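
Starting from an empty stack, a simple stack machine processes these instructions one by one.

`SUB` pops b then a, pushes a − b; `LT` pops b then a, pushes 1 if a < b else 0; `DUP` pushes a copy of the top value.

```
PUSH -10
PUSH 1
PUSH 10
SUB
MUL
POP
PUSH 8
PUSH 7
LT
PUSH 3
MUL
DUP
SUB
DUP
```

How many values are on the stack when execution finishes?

2

PUSH -10 → [-10]
PUSH 1   → [-10, 1]
PUSH 10  → [-10, 1, 10]
SUB      → [-10, -9]
MUL      → [90]
POP      → []
PUSH 8   → [8]
PUSH 7   → [8, 7]
LT       → [0]
PUSH 3   → [0, 3]
MUL      → [0]
DUP      → [0, 0]
SUB      → [0]
DUP      → [0, 0]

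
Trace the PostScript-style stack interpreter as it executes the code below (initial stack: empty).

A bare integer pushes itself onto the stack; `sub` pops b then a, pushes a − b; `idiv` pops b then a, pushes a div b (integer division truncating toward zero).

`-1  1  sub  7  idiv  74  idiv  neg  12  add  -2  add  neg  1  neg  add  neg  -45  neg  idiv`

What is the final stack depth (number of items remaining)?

-1   : -1
1    : -1 1
sub  : -2
7    : -2 7
idiv : 0
74   : 0 74
idiv : 0
neg  : 0
12   : 0 12
add  : 12
-2   : 12 -2
add  : 10
neg  : -10
1    : -10 1
neg  : -10 -1
add  : -11
neg  : 11
-45  : 11 -45
neg  : 11 45
idiv : 0

1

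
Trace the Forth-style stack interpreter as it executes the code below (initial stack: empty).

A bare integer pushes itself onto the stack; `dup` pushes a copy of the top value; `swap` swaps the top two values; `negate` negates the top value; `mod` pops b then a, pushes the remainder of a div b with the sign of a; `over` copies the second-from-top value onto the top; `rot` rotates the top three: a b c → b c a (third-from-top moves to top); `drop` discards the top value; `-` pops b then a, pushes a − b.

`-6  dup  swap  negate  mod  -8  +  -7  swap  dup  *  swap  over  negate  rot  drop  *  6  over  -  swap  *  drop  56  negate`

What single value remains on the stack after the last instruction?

-56

-6     : [-6]
dup    : [-6, -6]
swap   : [-6, -6]
negate : [-6, 6]
mod    : [0]
-8     : [0, -8]
+      : [-8]
-7     : [-8, -7]
swap   : [-7, -8]
dup    : [-7, -8, -8]
*      : [-7, 64]
swap   : [64, -7]
over   : [64, -7, 64]
negate : [64, -7, -64]
rot    : [-7, -64, 64]
drop   : [-7, -64]
*      : [448]
6      : [448, 6]
over   : [448, 6, 448]
-      : [448, -442]
swap   : [-442, 448]
*      : [-198016]
drop   : []
56     : [56]
negate : [-56]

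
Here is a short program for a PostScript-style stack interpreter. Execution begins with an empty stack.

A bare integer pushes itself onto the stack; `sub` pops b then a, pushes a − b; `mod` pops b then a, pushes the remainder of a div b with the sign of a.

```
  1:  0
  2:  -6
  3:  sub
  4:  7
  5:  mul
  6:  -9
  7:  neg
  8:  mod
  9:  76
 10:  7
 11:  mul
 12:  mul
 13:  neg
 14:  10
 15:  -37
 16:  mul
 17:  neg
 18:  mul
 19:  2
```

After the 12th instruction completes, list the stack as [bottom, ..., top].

0   : 0
-6  : 0 -6
sub : 6
7   : 6 7
mul : 42
-9  : 42 -9
neg : 42 9
mod : 6
76  : 6 76
7   : 6 76 7
mul : 6 532
mul : 3192

[3192]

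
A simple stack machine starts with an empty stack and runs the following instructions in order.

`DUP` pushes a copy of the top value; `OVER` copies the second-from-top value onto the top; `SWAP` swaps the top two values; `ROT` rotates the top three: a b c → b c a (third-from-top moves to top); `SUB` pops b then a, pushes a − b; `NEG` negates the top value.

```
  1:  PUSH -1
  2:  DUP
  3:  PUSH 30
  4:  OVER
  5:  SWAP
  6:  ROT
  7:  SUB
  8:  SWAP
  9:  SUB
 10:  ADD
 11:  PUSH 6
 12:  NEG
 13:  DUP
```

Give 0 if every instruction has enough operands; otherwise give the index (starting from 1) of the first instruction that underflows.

0

PUSH -1 → -1
DUP     → -1 -1
PUSH 30 → -1 -1 30
OVER    → -1 -1 30 -1
SWAP    → -1 -1 -1 30
ROT     → -1 -1 30 -1
SUB     → -1 -1 31
SWAP    → -1 31 -1
SUB     → -1 32
ADD     → 31
PUSH 6  → 31 6
NEG     → 31 -6
DUP     → 31 -6 -6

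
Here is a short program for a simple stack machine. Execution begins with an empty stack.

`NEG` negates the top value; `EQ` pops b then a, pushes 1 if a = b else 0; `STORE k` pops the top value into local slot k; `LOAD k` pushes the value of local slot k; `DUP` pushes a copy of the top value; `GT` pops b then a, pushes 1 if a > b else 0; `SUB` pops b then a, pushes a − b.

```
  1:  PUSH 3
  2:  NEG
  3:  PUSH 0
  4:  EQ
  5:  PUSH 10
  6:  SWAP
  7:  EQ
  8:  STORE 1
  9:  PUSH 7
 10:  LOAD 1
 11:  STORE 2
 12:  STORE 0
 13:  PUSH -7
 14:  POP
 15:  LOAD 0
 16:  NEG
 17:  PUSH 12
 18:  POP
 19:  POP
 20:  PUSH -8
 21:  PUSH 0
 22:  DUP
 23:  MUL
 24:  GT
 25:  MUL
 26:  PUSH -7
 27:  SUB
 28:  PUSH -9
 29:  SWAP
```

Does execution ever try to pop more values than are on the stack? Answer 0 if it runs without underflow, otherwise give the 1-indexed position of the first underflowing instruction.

25

PUSH 3  -> 3
NEG     -> -3
PUSH 0  -> -3 0
EQ      -> 0
PUSH 10 -> 0 10
SWAP    -> 10 0
EQ      -> 0
STORE 1 -> (empty)
PUSH 7  -> 7
LOAD 1  -> 7 0
STORE 2 -> 7
STORE 0 -> (empty)
PUSH -7 -> -7
POP     -> (empty)
LOAD 0  -> 7
NEG     -> -7
PUSH 12 -> -7 12
POP     -> -7
POP     -> (empty)
PUSH -8 -> -8
PUSH 0  -> -8 0
DUP     -> -8 0 0
MUL     -> -8 0
GT      -> 0
MUL  — needs 2 operands, stack has 1 → underflow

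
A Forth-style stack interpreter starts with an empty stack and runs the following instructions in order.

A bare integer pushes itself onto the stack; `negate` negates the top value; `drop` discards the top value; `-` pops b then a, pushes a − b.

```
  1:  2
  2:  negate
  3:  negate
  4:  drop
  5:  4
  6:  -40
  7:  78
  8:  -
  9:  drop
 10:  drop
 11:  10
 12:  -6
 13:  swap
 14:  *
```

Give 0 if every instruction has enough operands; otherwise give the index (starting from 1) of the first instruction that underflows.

0

2      : [2]
negate : [-2]
negate : [2]
drop   : []
4      : [4]
-40    : [4, -40]
78     : [4, -40, 78]
-      : [4, -118]
drop   : [4]
drop   : []
10     : [10]
-6     : [10, -6]
swap   : [-6, 10]
*      : [-60]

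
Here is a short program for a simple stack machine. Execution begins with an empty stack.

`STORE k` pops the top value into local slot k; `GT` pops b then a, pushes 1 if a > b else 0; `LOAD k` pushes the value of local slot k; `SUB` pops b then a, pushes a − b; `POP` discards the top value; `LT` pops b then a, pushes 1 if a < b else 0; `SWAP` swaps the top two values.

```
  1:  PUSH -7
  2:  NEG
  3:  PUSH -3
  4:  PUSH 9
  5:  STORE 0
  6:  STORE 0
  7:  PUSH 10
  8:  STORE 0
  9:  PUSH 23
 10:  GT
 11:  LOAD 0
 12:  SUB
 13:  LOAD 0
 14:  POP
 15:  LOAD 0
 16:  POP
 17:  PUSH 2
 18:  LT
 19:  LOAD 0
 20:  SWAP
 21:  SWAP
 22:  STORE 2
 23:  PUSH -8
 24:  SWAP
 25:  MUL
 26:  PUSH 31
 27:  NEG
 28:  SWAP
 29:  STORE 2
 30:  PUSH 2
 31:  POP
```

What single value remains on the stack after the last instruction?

PUSH -7 -> [-7]
NEG     -> [7]
PUSH -3 -> [7, -3]
PUSH 9  -> [7, -3, 9]
STORE 0 -> [7, -3]
STORE 0 -> [7]
PUSH 10 -> [7, 10]
STORE 0 -> [7]
PUSH 23 -> [7, 23]
GT      -> [0]
LOAD 0  -> [0, 10]
SUB     -> [-10]
LOAD 0  -> [-10, 10]
POP     -> [-10]
LOAD 0  -> [-10, 10]
POP     -> [-10]
PUSH 2  -> [-10, 2]
LT      -> [1]
LOAD 0  -> [1, 10]
SWAP    -> [10, 1]
SWAP    -> [1, 10]
STORE 2 -> [1]
PUSH -8 -> [1, -8]
SWAP    -> [-8, 1]
MUL     -> [-8]
PUSH 31 -> [-8, 31]
NEG     -> [-8, -31]
SWAP    -> [-31, -8]
STORE 2 -> [-31]
PUSH 2  -> [-31, 2]
POP     -> [-31]

-31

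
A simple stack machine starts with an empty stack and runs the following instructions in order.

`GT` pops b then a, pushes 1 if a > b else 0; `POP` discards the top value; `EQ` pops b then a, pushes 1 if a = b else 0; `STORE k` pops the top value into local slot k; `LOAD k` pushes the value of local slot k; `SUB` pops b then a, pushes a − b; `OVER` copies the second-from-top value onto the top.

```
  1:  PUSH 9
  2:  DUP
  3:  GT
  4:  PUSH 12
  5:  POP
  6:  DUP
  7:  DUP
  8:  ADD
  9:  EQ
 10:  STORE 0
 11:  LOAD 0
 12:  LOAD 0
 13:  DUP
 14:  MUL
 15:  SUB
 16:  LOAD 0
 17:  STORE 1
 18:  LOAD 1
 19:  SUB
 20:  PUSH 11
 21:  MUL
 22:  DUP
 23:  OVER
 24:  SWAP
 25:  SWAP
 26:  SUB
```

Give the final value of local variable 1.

1

PUSH 9   9
DUP      9 9
GT       0
PUSH 12  0 12
POP      0
DUP      0 0
DUP      0 0 0
ADD      0 0
EQ       1
STORE 0  (empty)
LOAD 0   1
LOAD 0   1 1
DUP      1 1 1
MUL      1 1
SUB      0
LOAD 0   0 1
STORE 1  0
LOAD 1   0 1
SUB      -1
PUSH 11  -1 11
MUL      -11
DUP      -11 -11
OVER     -11 -11 -11
SWAP     -11 -11 -11
SWAP     -11 -11 -11
SUB      -11 0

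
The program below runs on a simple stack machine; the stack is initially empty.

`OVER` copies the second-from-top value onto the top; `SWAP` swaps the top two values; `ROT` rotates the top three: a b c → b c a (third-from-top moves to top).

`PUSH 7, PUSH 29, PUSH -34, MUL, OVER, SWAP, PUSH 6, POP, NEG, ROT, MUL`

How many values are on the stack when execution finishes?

2

PUSH 7    7
PUSH 29   7 29
PUSH -34  7 29 -34
MUL       7 -986
OVER      7 -986 7
SWAP      7 7 -986
PUSH 6    7 7 -986 6
POP       7 7 -986
NEG       7 7 986
ROT       7 986 7
MUL       7 6902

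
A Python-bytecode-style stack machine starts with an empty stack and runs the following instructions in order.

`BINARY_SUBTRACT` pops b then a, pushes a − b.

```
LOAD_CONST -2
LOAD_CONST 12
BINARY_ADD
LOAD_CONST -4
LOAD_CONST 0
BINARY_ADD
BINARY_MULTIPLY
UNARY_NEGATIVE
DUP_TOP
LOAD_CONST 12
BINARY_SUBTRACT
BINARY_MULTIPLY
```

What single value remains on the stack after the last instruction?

LOAD_CONST -2   -> [-2]
LOAD_CONST 12   -> [-2, 12]
BINARY_ADD      -> [10]
LOAD_CONST -4   -> [10, -4]
LOAD_CONST 0    -> [10, -4, 0]
BINARY_ADD      -> [10, -4]
BINARY_MULTIPLY -> [-40]
UNARY_NEGATIVE  -> [40]
DUP_TOP         -> [40, 40]
LOAD_CONST 12   -> [40, 40, 12]
BINARY_SUBTRACT -> [40, 28]
BINARY_MULTIPLY -> [1120]

1120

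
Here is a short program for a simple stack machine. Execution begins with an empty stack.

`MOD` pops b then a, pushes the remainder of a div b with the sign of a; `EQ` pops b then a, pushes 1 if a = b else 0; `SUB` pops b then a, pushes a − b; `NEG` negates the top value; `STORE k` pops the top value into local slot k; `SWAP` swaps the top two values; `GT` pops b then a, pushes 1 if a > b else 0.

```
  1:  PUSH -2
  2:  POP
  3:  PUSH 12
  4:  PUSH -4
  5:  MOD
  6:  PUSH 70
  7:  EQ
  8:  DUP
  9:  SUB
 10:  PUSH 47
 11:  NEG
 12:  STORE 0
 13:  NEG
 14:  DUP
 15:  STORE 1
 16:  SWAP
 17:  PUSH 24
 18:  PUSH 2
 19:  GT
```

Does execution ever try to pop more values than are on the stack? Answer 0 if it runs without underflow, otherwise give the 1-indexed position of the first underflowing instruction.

16

PUSH -2 : -2
POP     : (empty)
PUSH 12 : 12
PUSH -4 : 12 -4
MOD     : 0
PUSH 70 : 0 70
EQ      : 0
DUP     : 0 0
SUB     : 0
PUSH 47 : 0 47
NEG     : 0 -47
STORE 0 : 0
NEG     : 0
DUP     : 0 0
STORE 1 : 0
SWAP  — needs 2 operands, stack has 1 → underflow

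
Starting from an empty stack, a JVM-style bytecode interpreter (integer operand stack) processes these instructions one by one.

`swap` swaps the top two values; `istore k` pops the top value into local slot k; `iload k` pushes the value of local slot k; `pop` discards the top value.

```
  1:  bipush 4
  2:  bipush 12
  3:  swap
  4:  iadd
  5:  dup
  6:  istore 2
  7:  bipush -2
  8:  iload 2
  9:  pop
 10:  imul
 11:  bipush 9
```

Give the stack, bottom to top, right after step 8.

[16, -2, 16]

bipush 4  : 4
bipush 12 : 4 12
swap      : 12 4
iadd      : 16
dup       : 16 16
istore 2  : 16
bipush -2 : 16 -2
iload 2   : 16 -2 16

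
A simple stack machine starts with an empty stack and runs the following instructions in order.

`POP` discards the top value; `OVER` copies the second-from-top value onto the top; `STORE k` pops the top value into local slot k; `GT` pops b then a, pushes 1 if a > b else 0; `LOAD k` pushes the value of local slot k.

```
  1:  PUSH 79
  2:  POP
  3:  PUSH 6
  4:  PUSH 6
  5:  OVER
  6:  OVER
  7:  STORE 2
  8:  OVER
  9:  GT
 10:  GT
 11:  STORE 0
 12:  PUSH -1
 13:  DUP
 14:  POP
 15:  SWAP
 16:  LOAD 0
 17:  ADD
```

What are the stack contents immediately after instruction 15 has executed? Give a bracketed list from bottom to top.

PUSH 79 → [79]
POP     → []
PUSH 6  → [6]
PUSH 6  → [6, 6]
OVER    → [6, 6, 6]
OVER    → [6, 6, 6, 6]
STORE 2 → [6, 6, 6]
OVER    → [6, 6, 6, 6]
GT      → [6, 6, 0]
GT      → [6, 1]
STORE 0 → [6]
PUSH -1 → [6, -1]
DUP     → [6, -1, -1]
POP     → [6, -1]
SWAP    → [-1, 6]

[-1, 6]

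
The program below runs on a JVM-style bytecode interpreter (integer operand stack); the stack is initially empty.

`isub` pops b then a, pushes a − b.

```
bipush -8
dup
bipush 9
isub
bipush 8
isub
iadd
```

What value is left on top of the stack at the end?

bipush -8  [-8]
dup        [-8, -8]
bipush 9   [-8, -8, 9]
isub       [-8, -17]
bipush 8   [-8, -17, 8]
isub       [-8, -25]
iadd       [-33]

-33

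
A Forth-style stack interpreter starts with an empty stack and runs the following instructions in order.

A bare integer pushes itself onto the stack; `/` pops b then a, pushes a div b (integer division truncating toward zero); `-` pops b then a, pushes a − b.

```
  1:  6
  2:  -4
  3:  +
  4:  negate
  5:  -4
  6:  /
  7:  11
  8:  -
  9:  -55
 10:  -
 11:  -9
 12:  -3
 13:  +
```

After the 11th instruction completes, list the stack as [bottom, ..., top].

[44, -9]

6       [6]
-4      [6, -4]
+       [2]
negate  [-2]
-4      [-2, -4]
/       [0]
11      [0, 11]
-       [-11]
-55     [-11, -55]
-       [44]
-9      [44, -9]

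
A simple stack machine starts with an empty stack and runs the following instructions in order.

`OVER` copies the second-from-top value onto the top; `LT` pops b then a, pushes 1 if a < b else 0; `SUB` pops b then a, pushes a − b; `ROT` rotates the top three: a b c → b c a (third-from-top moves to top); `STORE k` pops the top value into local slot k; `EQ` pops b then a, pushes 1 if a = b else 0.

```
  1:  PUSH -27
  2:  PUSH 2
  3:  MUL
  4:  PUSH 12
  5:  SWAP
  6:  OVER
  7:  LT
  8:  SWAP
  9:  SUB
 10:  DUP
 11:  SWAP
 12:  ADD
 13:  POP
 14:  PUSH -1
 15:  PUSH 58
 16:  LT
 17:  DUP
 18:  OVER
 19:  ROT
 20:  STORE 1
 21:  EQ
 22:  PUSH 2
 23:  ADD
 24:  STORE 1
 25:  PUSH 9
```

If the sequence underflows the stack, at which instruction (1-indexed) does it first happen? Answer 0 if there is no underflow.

0

PUSH -27  [-27]
PUSH 2    [-27, 2]
MUL       [-54]
PUSH 12   [-54, 12]
SWAP      [12, -54]
OVER      [12, -54, 12]
LT        [12, 1]
SWAP      [1, 12]
SUB       [-11]
DUP       [-11, -11]
SWAP      [-11, -11]
ADD       [-22]
POP       []
PUSH -1   [-1]
PUSH 58   [-1, 58]
LT        [1]
DUP       [1, 1]
OVER      [1, 1, 1]
ROT       [1, 1, 1]
STORE 1   [1, 1]
EQ        [1]
PUSH 2    [1, 2]
ADD       [3]
STORE 1   []
PUSH 9    [9]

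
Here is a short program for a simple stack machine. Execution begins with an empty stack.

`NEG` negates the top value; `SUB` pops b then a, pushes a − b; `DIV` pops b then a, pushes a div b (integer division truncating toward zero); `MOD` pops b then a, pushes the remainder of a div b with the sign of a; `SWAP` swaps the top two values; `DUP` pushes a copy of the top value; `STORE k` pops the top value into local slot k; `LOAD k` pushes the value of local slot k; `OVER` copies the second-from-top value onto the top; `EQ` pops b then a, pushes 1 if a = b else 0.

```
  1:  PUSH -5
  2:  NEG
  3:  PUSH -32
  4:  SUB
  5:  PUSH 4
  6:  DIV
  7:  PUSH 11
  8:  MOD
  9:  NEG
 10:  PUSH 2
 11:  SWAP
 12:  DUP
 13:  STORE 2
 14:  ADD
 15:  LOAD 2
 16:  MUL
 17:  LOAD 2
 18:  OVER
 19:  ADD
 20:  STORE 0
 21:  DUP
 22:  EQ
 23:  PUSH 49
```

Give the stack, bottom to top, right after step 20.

PUSH -5  : [-5]
NEG      : [5]
PUSH -32 : [5, -32]
SUB      : [37]
PUSH 4   : [37, 4]
DIV      : [9]
PUSH 11  : [9, 11]
MOD      : [9]
NEG      : [-9]
PUSH 2   : [-9, 2]
SWAP     : [2, -9]
DUP      : [2, -9, -9]
STORE 2  : [2, -9]
ADD      : [-7]
LOAD 2   : [-7, -9]
MUL      : [63]
LOAD 2   : [63, -9]
OVER     : [63, -9, 63]
ADD      : [63, 54]
STORE 0  : [63]

[63]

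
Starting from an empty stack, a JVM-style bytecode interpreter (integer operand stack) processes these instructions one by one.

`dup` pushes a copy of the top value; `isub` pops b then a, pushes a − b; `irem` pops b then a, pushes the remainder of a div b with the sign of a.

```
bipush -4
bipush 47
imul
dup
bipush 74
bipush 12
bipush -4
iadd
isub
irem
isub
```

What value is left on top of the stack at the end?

-132

bipush -4 -> -4
bipush 47 -> -4 47
imul      -> -188
dup       -> -188 -188
bipush 74 -> -188 -188 74
bipush 12 -> -188 -188 74 12
bipush -4 -> -188 -188 74 12 -4
iadd      -> -188 -188 74 8
isub      -> -188 -188 66
irem      -> -188 -56
isub      -> -132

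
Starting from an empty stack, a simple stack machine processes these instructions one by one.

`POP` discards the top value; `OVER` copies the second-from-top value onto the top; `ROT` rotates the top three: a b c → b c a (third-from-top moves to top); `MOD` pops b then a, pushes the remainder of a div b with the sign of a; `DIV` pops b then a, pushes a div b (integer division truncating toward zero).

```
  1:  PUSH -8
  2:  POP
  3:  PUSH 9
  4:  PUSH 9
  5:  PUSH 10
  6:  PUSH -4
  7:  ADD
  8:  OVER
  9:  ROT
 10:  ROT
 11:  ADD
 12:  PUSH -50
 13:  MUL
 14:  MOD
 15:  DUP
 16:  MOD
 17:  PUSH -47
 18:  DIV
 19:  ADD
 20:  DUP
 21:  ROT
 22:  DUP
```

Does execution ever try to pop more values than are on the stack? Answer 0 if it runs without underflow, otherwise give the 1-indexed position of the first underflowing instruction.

21

PUSH -8   -8
POP       (empty)
PUSH 9    9
PUSH 9    9 9
PUSH 10   9 9 10
PUSH -4   9 9 10 -4
ADD       9 9 6
OVER      9 9 6 9
ROT       9 6 9 9
ROT       9 9 9 6
ADD       9 9 15
PUSH -50  9 9 15 -50
MUL       9 9 -750
MOD       9 9
DUP       9 9 9
MOD       9 0
PUSH -47  9 0 -47
DIV       9 0
ADD       9
DUP       9 9
ROT  — needs 3 operands, stack has 2 → underflow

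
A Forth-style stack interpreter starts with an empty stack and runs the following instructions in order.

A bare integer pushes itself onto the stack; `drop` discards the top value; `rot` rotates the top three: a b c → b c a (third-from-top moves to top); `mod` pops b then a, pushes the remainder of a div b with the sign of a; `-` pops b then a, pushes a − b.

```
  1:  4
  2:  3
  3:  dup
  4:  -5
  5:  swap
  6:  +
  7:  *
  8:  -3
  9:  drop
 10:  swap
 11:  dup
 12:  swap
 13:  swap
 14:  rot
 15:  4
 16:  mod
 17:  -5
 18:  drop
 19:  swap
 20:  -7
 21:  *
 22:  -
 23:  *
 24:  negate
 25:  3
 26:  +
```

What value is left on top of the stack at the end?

-101

4      : 4
3      : 4 3
dup    : 4 3 3
-5     : 4 3 3 -5
swap   : 4 3 -5 3
+      : 4 3 -2
*      : 4 -6
-3     : 4 -6 -3
drop   : 4 -6
swap   : -6 4
dup    : -6 4 4
swap   : -6 4 4
swap   : -6 4 4
rot    : 4 4 -6
4      : 4 4 -6 4
mod    : 4 4 -2
-5     : 4 4 -2 -5
drop   : 4 4 -2
swap   : 4 -2 4
-7     : 4 -2 4 -7
*      : 4 -2 -28
-      : 4 26
*      : 104
negate : -104
3      : -104 3
+      : -101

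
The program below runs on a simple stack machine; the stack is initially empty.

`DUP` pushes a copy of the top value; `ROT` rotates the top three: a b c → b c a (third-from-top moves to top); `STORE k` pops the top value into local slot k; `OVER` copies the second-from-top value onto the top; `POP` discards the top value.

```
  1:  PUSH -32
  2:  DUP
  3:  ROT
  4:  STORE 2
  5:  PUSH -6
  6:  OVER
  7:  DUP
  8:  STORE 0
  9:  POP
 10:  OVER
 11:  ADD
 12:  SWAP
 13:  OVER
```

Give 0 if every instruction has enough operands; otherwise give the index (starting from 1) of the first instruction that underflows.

PUSH -32 -> -32
DUP      -> -32 -32
ROT  — needs 3 operands, stack has 2 → underflow

3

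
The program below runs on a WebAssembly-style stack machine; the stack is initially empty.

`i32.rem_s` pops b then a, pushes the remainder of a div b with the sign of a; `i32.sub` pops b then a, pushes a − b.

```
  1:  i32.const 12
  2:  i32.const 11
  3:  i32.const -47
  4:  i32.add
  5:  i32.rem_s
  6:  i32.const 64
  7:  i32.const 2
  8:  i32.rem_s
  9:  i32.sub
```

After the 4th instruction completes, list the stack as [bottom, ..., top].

[12, -36]

i32.const 12  : [12]
i32.const 11  : [12, 11]
i32.const -47 : [12, 11, -47]
i32.add       : [12, -36]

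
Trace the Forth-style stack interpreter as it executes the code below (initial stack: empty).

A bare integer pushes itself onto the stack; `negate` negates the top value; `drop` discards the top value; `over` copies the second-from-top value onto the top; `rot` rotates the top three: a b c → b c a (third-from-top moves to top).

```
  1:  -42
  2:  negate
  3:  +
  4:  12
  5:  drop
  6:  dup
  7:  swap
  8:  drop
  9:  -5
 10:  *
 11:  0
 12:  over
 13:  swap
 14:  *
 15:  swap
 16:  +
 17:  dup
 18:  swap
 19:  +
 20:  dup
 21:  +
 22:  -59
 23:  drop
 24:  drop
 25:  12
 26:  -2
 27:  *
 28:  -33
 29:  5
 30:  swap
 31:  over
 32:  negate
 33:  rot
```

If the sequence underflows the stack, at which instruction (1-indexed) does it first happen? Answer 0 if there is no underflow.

3

-42     [-42]
negate  [42]
+  — needs 2 operands, stack has 1 → underflow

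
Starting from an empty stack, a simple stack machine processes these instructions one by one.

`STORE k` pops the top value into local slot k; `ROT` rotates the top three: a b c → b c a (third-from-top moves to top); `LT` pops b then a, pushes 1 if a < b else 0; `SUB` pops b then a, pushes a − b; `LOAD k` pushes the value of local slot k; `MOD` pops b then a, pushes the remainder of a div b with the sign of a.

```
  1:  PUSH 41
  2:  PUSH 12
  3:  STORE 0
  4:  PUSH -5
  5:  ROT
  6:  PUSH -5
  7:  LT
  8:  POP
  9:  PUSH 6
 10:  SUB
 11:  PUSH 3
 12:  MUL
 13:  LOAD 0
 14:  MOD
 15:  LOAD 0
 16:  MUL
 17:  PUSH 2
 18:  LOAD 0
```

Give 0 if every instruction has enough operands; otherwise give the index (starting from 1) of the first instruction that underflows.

5

PUSH 41  41
PUSH 12  41 12
STORE 0  41
PUSH -5  41 -5
ROT  — needs 3 operands, stack has 2 → underflow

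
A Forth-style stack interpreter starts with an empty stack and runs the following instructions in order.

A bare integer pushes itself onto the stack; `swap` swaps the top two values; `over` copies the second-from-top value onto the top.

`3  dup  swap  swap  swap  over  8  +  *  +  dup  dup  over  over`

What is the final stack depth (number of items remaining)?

3    → 3
dup  → 3 3
swap → 3 3
swap → 3 3
swap → 3 3
over → 3 3 3
8    → 3 3 3 8
+    → 3 3 11
*    → 3 33
+    → 36
dup  → 36 36
dup  → 36 36 36
over → 36 36 36 36
over → 36 36 36 36 36

5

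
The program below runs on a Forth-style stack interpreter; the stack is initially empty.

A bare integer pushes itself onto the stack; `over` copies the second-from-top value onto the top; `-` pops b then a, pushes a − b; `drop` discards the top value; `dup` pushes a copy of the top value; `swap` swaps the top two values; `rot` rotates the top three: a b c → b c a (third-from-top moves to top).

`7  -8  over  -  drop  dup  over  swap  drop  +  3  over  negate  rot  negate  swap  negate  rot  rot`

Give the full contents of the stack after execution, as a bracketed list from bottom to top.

[14, 3, -14]

7      -> 7
-8     -> 7 -8
over   -> 7 -8 7
-      -> 7 -15
drop   -> 7
dup    -> 7 7
over   -> 7 7 7
swap   -> 7 7 7
drop   -> 7 7
+      -> 14
3      -> 14 3
over   -> 14 3 14
negate -> 14 3 -14
rot    -> 3 -14 14
negate -> 3 -14 -14
swap   -> 3 -14 -14
negate -> 3 -14 14
rot    -> -14 14 3
rot    -> 14 3 -14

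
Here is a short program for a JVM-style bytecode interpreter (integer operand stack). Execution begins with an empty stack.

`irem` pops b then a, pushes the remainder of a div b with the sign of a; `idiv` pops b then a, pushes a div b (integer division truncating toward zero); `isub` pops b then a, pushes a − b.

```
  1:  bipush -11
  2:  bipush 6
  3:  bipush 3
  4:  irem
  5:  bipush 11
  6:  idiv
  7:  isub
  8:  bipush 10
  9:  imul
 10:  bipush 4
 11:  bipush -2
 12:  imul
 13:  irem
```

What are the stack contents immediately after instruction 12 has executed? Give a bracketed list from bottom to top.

[-110, -8]

bipush -11 -> -11
bipush 6   -> -11 6
bipush 3   -> -11 6 3
irem       -> -11 0
bipush 11  -> -11 0 11
idiv       -> -11 0
isub       -> -11
bipush 10  -> -11 10
imul       -> -110
bipush 4   -> -110 4
bipush -2  -> -110 4 -2
imul       -> -110 -8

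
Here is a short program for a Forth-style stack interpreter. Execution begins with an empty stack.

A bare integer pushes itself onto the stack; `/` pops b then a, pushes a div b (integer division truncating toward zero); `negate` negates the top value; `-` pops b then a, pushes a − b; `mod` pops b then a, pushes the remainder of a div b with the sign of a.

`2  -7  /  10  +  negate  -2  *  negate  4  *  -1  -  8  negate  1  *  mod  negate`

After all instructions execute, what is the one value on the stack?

2      -> 2
-7     -> 2 -7
/      -> 0
10     -> 0 10
+      -> 10
negate -> -10
-2     -> -10 -2
*      -> 20
negate -> -20
4      -> -20 4
*      -> -80
-1     -> -80 -1
-      -> -79
8      -> -79 8
negate -> -79 -8
1      -> -79 -8 1
*      -> -79 -8
mod    -> -7
negate -> 7

7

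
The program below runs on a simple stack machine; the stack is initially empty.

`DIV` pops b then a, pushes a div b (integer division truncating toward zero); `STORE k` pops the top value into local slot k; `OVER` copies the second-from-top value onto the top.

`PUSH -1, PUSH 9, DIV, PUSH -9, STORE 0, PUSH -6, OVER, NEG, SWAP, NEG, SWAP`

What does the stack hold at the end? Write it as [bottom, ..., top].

[0, 6, 0]

PUSH -1  [-1]
PUSH 9   [-1, 9]
DIV      [0]
PUSH -9  [0, -9]
STORE 0  [0]
PUSH -6  [0, -6]
OVER     [0, -6, 0]
NEG      [0, -6, 0]
SWAP     [0, 0, -6]
NEG      [0, 0, 6]
SWAP     [0, 6, 0]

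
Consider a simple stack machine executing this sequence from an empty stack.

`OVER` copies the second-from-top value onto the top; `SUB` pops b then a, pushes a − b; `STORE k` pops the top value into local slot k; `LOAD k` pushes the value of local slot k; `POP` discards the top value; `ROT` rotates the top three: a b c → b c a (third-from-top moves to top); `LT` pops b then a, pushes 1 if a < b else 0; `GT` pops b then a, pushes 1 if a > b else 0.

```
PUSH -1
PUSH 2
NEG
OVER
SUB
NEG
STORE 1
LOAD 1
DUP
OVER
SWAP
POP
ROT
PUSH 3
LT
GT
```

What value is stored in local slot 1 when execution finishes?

PUSH -1 → -1
PUSH 2  → -1 2
NEG     → -1 -2
OVER    → -1 -2 -1
SUB     → -1 -1
NEG     → -1 1
STORE 1 → -1
LOAD 1  → -1 1
DUP     → -1 1 1
OVER    → -1 1 1 1
SWAP    → -1 1 1 1
POP     → -1 1 1
ROT     → 1 1 -1
PUSH 3  → 1 1 -1 3
LT      → 1 1 1
GT      → 1 0

1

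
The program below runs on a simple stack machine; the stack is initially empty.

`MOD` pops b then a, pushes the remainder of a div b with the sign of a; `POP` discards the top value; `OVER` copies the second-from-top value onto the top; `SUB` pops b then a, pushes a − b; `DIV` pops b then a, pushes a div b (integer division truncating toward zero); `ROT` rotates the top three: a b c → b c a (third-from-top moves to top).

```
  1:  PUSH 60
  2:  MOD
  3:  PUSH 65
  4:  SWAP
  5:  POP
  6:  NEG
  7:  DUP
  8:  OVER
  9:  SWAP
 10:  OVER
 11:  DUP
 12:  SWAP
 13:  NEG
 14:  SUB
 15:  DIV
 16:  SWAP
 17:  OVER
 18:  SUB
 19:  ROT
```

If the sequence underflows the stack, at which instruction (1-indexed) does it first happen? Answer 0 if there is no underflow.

2

PUSH 60  60
MOD  — needs 2 operands, stack has 1 → underflow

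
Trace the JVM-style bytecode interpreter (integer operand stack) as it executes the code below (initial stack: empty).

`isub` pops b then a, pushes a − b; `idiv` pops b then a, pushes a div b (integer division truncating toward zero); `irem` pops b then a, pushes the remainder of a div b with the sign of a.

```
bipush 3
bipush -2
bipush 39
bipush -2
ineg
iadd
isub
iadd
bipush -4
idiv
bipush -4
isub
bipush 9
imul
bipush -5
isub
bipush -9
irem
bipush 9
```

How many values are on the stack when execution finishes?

2

bipush 3   3
bipush -2  3 -2
bipush 39  3 -2 39
bipush -2  3 -2 39 -2
ineg       3 -2 39 2
iadd       3 -2 41
isub       3 -43
iadd       -40
bipush -4  -40 -4
idiv       10
bipush -4  10 -4
isub       14
bipush 9   14 9
imul       126
bipush -5  126 -5
isub       131
bipush -9  131 -9
irem       5
bipush 9   5 9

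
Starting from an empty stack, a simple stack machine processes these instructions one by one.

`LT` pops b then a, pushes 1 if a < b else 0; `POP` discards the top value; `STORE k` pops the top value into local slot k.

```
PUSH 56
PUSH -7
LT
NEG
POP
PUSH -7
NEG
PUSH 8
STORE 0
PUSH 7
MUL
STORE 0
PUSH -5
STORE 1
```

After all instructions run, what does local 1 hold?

PUSH 56 → [56]
PUSH -7 → [56, -7]
LT      → [0]
NEG     → [0]
POP     → []
PUSH -7 → [-7]
NEG     → [7]
PUSH 8  → [7, 8]
STORE 0 → [7]
PUSH 7  → [7, 7]
MUL     → [49]
STORE 0 → []
PUSH -5 → [-5]
STORE 1 → []

-5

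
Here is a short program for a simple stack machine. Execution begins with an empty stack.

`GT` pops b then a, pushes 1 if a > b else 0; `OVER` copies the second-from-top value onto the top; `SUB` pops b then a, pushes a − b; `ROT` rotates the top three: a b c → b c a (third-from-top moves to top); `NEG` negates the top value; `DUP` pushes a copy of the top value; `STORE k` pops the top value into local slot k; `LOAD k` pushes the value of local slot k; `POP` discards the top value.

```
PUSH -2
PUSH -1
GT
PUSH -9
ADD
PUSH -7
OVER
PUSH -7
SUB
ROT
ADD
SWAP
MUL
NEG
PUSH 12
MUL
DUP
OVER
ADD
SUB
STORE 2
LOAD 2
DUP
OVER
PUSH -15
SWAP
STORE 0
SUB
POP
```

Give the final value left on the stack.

924

PUSH -2  → -2
PUSH -1  → -2 -1
GT       → 0
PUSH -9  → 0 -9
ADD      → -9
PUSH -7  → -9 -7
OVER     → -9 -7 -9
PUSH -7  → -9 -7 -9 -7
SUB      → -9 -7 -2
ROT      → -7 -2 -9
ADD      → -7 -11
SWAP     → -11 -7
MUL      → 77
NEG      → -77
PUSH 12  → -77 12
MUL      → -924
DUP      → -924 -924
OVER     → -924 -924 -924
ADD      → -924 -1848
SUB      → 924
STORE 2  → (empty)
LOAD 2   → 924
DUP      → 924 924
OVER     → 924 924 924
PUSH -15 → 924 924 924 -15
SWAP     → 924 924 -15 924
STORE 0  → 924 924 -15
SUB      → 924 939
POP      → 924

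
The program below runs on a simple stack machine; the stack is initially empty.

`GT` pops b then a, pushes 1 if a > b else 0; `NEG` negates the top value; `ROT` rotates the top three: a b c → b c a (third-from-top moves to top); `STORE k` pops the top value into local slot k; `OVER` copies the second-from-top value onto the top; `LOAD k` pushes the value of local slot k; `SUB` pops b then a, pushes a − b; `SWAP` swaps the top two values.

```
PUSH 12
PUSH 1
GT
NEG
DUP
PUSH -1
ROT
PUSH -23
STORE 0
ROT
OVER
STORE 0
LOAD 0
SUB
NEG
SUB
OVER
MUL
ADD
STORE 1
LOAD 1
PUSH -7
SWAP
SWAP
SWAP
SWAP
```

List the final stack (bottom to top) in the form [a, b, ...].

PUSH 12  -> [12]
PUSH 1   -> [12, 1]
GT       -> [1]
NEG      -> [-1]
DUP      -> [-1, -1]
PUSH -1  -> [-1, -1, -1]
ROT      -> [-1, -1, -1]
PUSH -23 -> [-1, -1, -1, -23]
STORE 0  -> [-1, -1, -1]
ROT      -> [-1, -1, -1]
OVER     -> [-1, -1, -1, -1]
STORE 0  -> [-1, -1, -1]
LOAD 0   -> [-1, -1, -1, -1]
SUB      -> [-1, -1, 0]
NEG      -> [-1, -1, 0]
SUB      -> [-1, -1]
OVER     -> [-1, -1, -1]
MUL      -> [-1, 1]
ADD      -> [0]
STORE 1  -> []
LOAD 1   -> [0]
PUSH -7  -> [0, -7]
SWAP     -> [-7, 0]
SWAP     -> [0, -7]
SWAP     -> [-7, 0]
SWAP     -> [0, -7]

[0, -7]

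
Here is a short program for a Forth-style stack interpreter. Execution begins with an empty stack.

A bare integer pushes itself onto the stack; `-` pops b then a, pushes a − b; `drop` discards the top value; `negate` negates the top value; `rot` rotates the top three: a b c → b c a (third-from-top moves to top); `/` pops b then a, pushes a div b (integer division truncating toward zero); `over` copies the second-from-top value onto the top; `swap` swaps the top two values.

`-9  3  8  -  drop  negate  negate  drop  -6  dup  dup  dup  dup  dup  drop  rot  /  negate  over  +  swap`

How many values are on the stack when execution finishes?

4

-9     → -9
3      → -9 3
8      → -9 3 8
-      → -9 -5
drop   → -9
negate → 9
negate → -9
drop   → (empty)
-6     → -6
dup    → -6 -6
dup    → -6 -6 -6
dup    → -6 -6 -6 -6
dup    → -6 -6 -6 -6 -6
dup    → -6 -6 -6 -6 -6 -6
drop   → -6 -6 -6 -6 -6
rot    → -6 -6 -6 -6 -6
/      → -6 -6 -6 1
negate → -6 -6 -6 -1
over   → -6 -6 -6 -1 -6
+      → -6 -6 -6 -7
swap   → -6 -6 -7 -6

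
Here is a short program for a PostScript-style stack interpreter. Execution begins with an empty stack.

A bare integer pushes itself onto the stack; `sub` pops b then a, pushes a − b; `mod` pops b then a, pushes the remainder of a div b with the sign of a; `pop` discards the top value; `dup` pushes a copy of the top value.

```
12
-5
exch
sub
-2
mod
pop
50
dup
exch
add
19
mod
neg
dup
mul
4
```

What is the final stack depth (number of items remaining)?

12   -> [12]
-5   -> [12, -5]
exch -> [-5, 12]
sub  -> [-17]
-2   -> [-17, -2]
mod  -> [-1]
pop  -> []
50   -> [50]
dup  -> [50, 50]
exch -> [50, 50]
add  -> [100]
19   -> [100, 19]
mod  -> [5]
neg  -> [-5]
dup  -> [-5, -5]
mul  -> [25]
4    -> [25, 4]

2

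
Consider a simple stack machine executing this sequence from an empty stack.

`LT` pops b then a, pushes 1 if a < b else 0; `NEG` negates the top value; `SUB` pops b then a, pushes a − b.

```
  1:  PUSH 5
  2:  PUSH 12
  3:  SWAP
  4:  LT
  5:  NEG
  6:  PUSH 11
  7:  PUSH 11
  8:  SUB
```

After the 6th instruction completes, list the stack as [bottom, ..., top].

PUSH 5   5
PUSH 12  5 12
SWAP     12 5
LT       0
NEG      0
PUSH 11  0 11

[0, 11]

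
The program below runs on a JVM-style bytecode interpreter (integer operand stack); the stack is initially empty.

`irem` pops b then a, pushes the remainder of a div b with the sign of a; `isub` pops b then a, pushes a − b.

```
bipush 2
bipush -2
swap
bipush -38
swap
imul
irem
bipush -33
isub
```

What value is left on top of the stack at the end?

31

bipush 2   -> [2]
bipush -2  -> [2, -2]
swap       -> [-2, 2]
bipush -38 -> [-2, 2, -38]
swap       -> [-2, -38, 2]
imul       -> [-2, -76]
irem       -> [-2]
bipush -33 -> [-2, -33]
isub       -> [31]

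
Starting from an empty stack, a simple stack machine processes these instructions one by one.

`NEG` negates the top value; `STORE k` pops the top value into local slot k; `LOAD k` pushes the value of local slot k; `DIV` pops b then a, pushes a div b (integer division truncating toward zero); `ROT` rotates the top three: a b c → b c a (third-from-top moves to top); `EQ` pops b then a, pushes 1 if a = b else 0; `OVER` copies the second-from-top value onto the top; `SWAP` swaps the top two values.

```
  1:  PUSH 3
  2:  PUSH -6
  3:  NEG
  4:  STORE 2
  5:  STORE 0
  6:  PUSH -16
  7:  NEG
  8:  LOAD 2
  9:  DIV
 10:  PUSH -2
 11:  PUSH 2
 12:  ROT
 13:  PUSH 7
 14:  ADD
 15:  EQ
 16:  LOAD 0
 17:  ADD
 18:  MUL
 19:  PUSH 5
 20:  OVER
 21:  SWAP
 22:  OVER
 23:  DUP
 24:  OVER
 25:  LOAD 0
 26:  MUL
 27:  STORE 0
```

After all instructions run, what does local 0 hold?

-18

PUSH 3    3
PUSH -6   3 -6
NEG       3 6
STORE 2   3
STORE 0   (empty)
PUSH -16  -16
NEG       16
LOAD 2    16 6
DIV       2
PUSH -2   2 -2
PUSH 2    2 -2 2
ROT       -2 2 2
PUSH 7    -2 2 2 7
ADD       -2 2 9
EQ        -2 0
LOAD 0    -2 0 3
ADD       -2 3
MUL       -6
PUSH 5    -6 5
OVER      -6 5 -6
SWAP      -6 -6 5
OVER      -6 -6 5 -6
DUP       -6 -6 5 -6 -6
OVER      -6 -6 5 -6 -6 -6
LOAD 0    -6 -6 5 -6 -6 -6 3
MUL       -6 -6 5 -6 -6 -18
STORE 0   -6 -6 5 -6 -6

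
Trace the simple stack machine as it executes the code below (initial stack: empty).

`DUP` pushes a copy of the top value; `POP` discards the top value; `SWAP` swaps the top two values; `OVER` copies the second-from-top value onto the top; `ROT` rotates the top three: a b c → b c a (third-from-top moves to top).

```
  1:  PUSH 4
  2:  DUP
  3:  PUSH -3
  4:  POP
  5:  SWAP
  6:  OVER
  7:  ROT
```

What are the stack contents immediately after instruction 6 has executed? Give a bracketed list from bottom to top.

PUSH 4  : 4
DUP     : 4 4
PUSH -3 : 4 4 -3
POP     : 4 4
SWAP    : 4 4
OVER    : 4 4 4

[4, 4, 4]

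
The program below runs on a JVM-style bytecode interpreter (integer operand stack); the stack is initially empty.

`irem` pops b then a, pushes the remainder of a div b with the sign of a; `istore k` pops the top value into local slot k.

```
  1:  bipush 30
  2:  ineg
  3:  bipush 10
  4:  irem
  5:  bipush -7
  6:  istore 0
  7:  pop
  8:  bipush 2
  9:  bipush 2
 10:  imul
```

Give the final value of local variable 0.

-7

bipush 30 → 30
ineg      → -30
bipush 10 → -30 10
irem      → 0
bipush -7 → 0 -7
istore 0  → 0
pop       → (empty)
bipush 2  → 2
bipush 2  → 2 2
imul      → 4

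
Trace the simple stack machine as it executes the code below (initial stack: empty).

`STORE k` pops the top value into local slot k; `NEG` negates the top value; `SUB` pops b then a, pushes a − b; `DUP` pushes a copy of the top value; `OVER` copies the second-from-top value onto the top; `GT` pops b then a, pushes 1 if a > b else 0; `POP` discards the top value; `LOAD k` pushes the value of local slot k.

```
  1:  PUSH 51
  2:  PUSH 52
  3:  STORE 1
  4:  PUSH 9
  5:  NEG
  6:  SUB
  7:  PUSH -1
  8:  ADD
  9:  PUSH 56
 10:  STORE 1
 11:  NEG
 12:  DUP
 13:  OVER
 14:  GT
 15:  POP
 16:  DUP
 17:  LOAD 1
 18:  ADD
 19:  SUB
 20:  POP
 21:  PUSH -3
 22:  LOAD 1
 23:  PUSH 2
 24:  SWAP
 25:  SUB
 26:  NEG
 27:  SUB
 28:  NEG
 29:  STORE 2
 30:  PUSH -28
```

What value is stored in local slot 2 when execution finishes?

PUSH 51   51
PUSH 52   51 52
STORE 1   51
PUSH 9    51 9
NEG       51 -9
SUB       60
PUSH -1   60 -1
ADD       59
PUSH 56   59 56
STORE 1   59
NEG       -59
DUP       -59 -59
OVER      -59 -59 -59
GT        -59 0
POP       -59
DUP       -59 -59
LOAD 1    -59 -59 56
ADD       -59 -3
SUB       -56
POP       (empty)
PUSH -3   -3
LOAD 1    -3 56
PUSH 2    -3 56 2
SWAP      -3 2 56
SUB       -3 -54
NEG       -3 54
SUB       -57
NEG       57
STORE 2   (empty)
PUSH -28  -28

57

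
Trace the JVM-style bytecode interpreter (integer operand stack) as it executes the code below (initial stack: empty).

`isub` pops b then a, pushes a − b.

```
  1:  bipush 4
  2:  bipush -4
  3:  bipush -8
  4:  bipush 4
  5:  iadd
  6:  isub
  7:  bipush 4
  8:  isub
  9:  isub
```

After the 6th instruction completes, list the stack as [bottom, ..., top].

[4, 0]

bipush 4  : 4
bipush -4 : 4 -4
bipush -8 : 4 -4 -8
bipush 4  : 4 -4 -8 4
iadd      : 4 -4 -4
isub      : 4 0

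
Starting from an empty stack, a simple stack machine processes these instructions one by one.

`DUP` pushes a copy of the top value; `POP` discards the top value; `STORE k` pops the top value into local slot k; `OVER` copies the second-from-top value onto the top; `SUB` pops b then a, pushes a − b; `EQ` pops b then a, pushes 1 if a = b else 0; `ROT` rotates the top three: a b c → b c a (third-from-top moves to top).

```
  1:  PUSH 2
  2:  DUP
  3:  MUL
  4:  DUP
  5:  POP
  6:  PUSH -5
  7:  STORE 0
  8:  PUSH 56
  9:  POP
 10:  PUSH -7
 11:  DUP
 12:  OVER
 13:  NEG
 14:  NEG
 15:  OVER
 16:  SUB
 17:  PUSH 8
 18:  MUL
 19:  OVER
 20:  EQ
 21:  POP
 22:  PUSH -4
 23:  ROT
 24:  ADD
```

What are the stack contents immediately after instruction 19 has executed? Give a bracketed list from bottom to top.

PUSH 2   [2]
DUP      [2, 2]
MUL      [4]
DUP      [4, 4]
POP      [4]
PUSH -5  [4, -5]
STORE 0  [4]
PUSH 56  [4, 56]
POP      [4]
PUSH -7  [4, -7]
DUP      [4, -7, -7]
OVER     [4, -7, -7, -7]
NEG      [4, -7, -7, 7]
NEG      [4, -7, -7, -7]
OVER     [4, -7, -7, -7, -7]
SUB      [4, -7, -7, 0]
PUSH 8   [4, -7, -7, 0, 8]
MUL      [4, -7, -7, 0]
OVER     [4, -7, -7, 0, -7]

[4, -7, -7, 0, -7]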